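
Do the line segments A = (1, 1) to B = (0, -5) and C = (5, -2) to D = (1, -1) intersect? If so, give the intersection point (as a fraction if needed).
No (intersection of containing lines falls outside at least one segment)

Parametrize and solve: t = 8/25, s = 27/25. At least one of these is outside [0, 1], so the segments do not intersect.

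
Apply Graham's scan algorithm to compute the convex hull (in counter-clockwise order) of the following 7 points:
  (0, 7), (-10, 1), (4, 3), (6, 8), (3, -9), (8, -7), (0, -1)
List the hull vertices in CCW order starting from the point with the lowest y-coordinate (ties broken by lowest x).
Hull (CCW) = [(3, -9), (8, -7), (6, 8), (0, 7), (-10, 1)]

Graham scan procedure:
  1. Find the pivot p₀ = point with lowest y (tie → lowest x): (3, -9).
  2. Sort the remaining points by polar angle around p₀.
  3. Walk through sorted points, maintaining a stack; pop the top while the last three entries make a non-left turn (cross product ≤ 0).
  4. Final stack is the convex hull in CCW order: (3, -9), (8, -7), (6, 8), (0, 7), (-10, 1).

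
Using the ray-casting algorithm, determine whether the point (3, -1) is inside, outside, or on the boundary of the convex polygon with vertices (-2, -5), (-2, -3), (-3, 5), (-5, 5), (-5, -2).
The point (3, -1) lies strictly outside the polygon

Cast a horizontal ray to the right from the query point and count how many polygon edges it crosses (each edge strictly once or zero times, handled with the usual half-open convention). 
Parity of crossings → even ⇒ outside.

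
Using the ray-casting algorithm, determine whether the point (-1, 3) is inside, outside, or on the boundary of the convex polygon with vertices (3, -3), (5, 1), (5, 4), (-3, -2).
The point (-1, 3) lies strictly outside the polygon

Cast a horizontal ray to the right from the query point and count how many polygon edges it crosses (each edge strictly once or zero times, handled with the usual half-open convention). 
Parity of crossings → even ⇒ outside.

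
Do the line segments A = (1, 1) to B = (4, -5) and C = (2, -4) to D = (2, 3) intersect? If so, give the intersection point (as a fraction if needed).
Yes; intersection at (2, -1) (t = 1/3 on AB, s = 3/7 on CD)

Parametrize AB as A + t(B − A) = (1 + 3 t, 1 + -6 t) and CD as C + s(D − C) = (2 + 0 s, -4 + 7 s). Solve the linear system for (t, s). Determinant = -21 ≠ 0, so a unique intersection of the containing lines exists. Solution: t = 1/3, s = 3/7 — both in [0, 1], so the segments cross. Intersection point: (2, -1).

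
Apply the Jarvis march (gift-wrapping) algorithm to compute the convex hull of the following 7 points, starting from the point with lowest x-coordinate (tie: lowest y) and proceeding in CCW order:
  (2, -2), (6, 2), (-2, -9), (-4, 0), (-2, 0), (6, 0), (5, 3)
Hull (CCW) = [(-4, 0), (-2, -9), (6, 0), (6, 2), (5, 3)]

Jarvis march: at each step, from the current hull vertex p, select the next vertex q as the point such that every other point lies strictly to the left of (or on) the directed line p → q. (Equivalently: for every other point r, the cross product (q − p) × (r − p) ≥ 0.)
Starting point (lowest x, tie lowest y): (-4, 0). Wrap until returning to start. Resulting hull: (-4, 0), (-2, -9), (6, 0), (6, 2), (5, 3).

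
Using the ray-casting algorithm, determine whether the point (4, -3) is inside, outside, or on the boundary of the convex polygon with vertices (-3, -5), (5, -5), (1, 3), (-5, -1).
The point (4, -3) lies on the polygon boundary

Boundary check: the query satisfies the collinearity and bounding-box conditions for some polygon edge, so it lies exactly on the boundary.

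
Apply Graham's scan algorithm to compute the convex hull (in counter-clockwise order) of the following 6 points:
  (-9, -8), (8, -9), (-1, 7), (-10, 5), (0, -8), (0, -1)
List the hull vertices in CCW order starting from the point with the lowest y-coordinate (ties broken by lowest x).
Hull (CCW) = [(8, -9), (-1, 7), (-10, 5), (-9, -8)]

Graham scan procedure:
  1. Find the pivot p₀ = point with lowest y (tie → lowest x): (8, -9).
  2. Sort the remaining points by polar angle around p₀.
  3. Walk through sorted points, maintaining a stack; pop the top while the last three entries make a non-left turn (cross product ≤ 0).
  4. Final stack is the convex hull in CCW order: (8, -9), (-1, 7), (-10, 5), (-9, -8).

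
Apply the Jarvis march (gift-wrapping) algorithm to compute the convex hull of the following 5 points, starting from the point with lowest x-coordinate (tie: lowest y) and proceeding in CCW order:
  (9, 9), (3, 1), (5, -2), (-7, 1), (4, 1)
Hull (CCW) = [(-7, 1), (5, -2), (9, 9)]

Jarvis march: at each step, from the current hull vertex p, select the next vertex q as the point such that every other point lies strictly to the left of (or on) the directed line p → q. (Equivalently: for every other point r, the cross product (q − p) × (r − p) ≥ 0.)
Starting point (lowest x, tie lowest y): (-7, 1). Wrap until returning to start. Resulting hull: (-7, 1), (5, -2), (9, 9).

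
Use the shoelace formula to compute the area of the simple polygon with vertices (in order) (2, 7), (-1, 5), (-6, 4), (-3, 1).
Area = 13

Shoelace formula: Area = (1/2) |Σ_i (x_i · y_{i+1} − x_{i+1} · y_i)| (indices mod n). Compute each cross term:
  (2)(5) − (-1)(7) = 17
  (-1)(4) − (-6)(5) = 26
  (-6)(1) − (-3)(4) = 6
  (-3)(7) − (2)(1) = -23
Sum = 26, so (signed) Area = 26/2 = 13, |Area| = 13.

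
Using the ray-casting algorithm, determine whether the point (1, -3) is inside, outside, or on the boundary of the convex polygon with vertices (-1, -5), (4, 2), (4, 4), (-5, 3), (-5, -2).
The point (1, -3) lies strictly outside the polygon

Cast a horizontal ray to the right from the query point and count how many polygon edges it crosses (each edge strictly once or zero times, handled with the usual half-open convention). 
Parity of crossings → even ⇒ outside.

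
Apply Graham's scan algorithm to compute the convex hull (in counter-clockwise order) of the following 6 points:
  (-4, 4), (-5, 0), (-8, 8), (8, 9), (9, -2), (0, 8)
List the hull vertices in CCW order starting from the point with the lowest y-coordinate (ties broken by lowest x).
Hull (CCW) = [(9, -2), (8, 9), (-8, 8), (-5, 0)]

Graham scan procedure:
  1. Find the pivot p₀ = point with lowest y (tie → lowest x): (9, -2).
  2. Sort the remaining points by polar angle around p₀.
  3. Walk through sorted points, maintaining a stack; pop the top while the last three entries make a non-left turn (cross product ≤ 0).
  4. Final stack is the convex hull in CCW order: (9, -2), (8, 9), (-8, 8), (-5, 0).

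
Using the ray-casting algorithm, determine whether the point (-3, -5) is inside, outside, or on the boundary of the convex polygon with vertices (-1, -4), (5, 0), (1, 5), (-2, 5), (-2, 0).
The point (-3, -5) lies strictly outside the polygon

Cast a horizontal ray to the right from the query point and count how many polygon edges it crosses (each edge strictly once or zero times, handled with the usual half-open convention). 
Parity of crossings → even ⇒ outside.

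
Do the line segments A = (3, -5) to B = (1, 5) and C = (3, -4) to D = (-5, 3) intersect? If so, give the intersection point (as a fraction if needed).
Yes; intersection at (91/33, -125/33) (t = 4/33 on AB, s = 1/33 on CD)

Parametrize AB as A + t(B − A) = (3 + -2 t, -5 + 10 t) and CD as C + s(D − C) = (3 + -8 s, -4 + 7 s). Solve the linear system for (t, s). Determinant = -66 ≠ 0, so a unique intersection of the containing lines exists. Solution: t = 4/33, s = 1/33 — both in [0, 1], so the segments cross. Intersection point: (91/33, -125/33).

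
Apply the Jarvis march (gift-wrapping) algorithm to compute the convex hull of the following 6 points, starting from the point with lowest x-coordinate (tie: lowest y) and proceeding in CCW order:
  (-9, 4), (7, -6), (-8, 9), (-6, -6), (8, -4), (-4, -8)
Hull (CCW) = [(-9, 4), (-6, -6), (-4, -8), (7, -6), (8, -4), (-8, 9)]

Jarvis march: at each step, from the current hull vertex p, select the next vertex q as the point such that every other point lies strictly to the left of (or on) the directed line p → q. (Equivalently: for every other point r, the cross product (q − p) × (r − p) ≥ 0.)
Starting point (lowest x, tie lowest y): (-9, 4). Wrap until returning to start. Resulting hull: (-9, 4), (-6, -6), (-4, -8), (7, -6), (8, -4), (-8, 9).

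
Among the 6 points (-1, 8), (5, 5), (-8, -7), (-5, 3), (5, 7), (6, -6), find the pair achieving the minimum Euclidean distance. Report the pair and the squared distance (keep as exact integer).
Pair = ((5, 5), (5, 7)); squared distance = 4

Compute all C(6, 2) = 15 pairwise squared distances (x_i − x_j)² + (y_i − y_j)². The minimum is 4, attained by the pair ((5, 5), (5, 7)).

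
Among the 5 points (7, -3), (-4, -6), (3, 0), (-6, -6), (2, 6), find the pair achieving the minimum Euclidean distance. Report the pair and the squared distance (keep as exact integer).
Pair = ((-4, -6), (-6, -6)); squared distance = 4

Compute all C(5, 2) = 10 pairwise squared distances (x_i − x_j)² + (y_i − y_j)². The minimum is 4, attained by the pair ((-4, -6), (-6, -6)).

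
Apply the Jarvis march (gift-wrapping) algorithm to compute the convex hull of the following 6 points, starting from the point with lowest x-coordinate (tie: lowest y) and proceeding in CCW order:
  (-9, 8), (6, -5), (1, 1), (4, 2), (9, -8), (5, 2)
Hull (CCW) = [(-9, 8), (9, -8), (5, 2)]

Jarvis march: at each step, from the current hull vertex p, select the next vertex q as the point such that every other point lies strictly to the left of (or on) the directed line p → q. (Equivalently: for every other point r, the cross product (q − p) × (r − p) ≥ 0.)
Starting point (lowest x, tie lowest y): (-9, 8). Wrap until returning to start. Resulting hull: (-9, 8), (9, -8), (5, 2).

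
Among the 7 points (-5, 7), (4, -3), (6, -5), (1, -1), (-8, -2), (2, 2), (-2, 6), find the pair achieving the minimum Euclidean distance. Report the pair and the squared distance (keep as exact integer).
Pair = ((4, -3), (6, -5)); squared distance = 8

Compute all C(7, 2) = 21 pairwise squared distances (x_i − x_j)² + (y_i − y_j)². The minimum is 8, attained by the pair ((4, -3), (6, -5)).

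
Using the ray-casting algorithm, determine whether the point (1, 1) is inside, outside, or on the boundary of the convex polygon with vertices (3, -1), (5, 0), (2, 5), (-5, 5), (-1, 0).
The point (1, 1) lies strictly inside the polygon

Cast a horizontal ray to the right from the query point and count how many polygon edges it crosses (each edge strictly once or zero times, handled with the usual half-open convention). 
Parity of crossings → odd ⇒ inside.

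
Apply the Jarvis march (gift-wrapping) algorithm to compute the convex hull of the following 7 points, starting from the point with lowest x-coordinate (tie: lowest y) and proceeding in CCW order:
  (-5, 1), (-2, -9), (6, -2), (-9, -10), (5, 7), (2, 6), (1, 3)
Hull (CCW) = [(-9, -10), (-2, -9), (6, -2), (5, 7), (2, 6), (-5, 1)]

Jarvis march: at each step, from the current hull vertex p, select the next vertex q as the point such that every other point lies strictly to the left of (or on) the directed line p → q. (Equivalently: for every other point r, the cross product (q − p) × (r − p) ≥ 0.)
Starting point (lowest x, tie lowest y): (-9, -10). Wrap until returning to start. Resulting hull: (-9, -10), (-2, -9), (6, -2), (5, 7), (2, 6), (-5, 1).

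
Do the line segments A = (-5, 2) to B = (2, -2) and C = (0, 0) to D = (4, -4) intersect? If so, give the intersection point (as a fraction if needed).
Yes; intersection at (2, -2) (t = 1 on AB, s = 1/2 on CD)

Parametrize AB as A + t(B − A) = (-5 + 7 t, 2 + -4 t) and CD as C + s(D − C) = (0 + 4 s, 0 + -4 s). Solve the linear system for (t, s). Determinant = 12 ≠ 0, so a unique intersection of the containing lines exists. Solution: t = 1, s = 1/2 — both in [0, 1], so the segments cross. Intersection point: (2, -2).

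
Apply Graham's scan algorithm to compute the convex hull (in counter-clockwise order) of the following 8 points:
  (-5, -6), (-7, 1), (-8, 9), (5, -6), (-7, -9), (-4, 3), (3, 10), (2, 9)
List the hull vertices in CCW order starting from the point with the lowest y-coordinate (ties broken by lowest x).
Hull (CCW) = [(-7, -9), (5, -6), (3, 10), (-8, 9)]

Graham scan procedure:
  1. Find the pivot p₀ = point with lowest y (tie → lowest x): (-7, -9).
  2. Sort the remaining points by polar angle around p₀.
  3. Walk through sorted points, maintaining a stack; pop the top while the last three entries make a non-left turn (cross product ≤ 0).
  4. Final stack is the convex hull in CCW order: (-7, -9), (5, -6), (3, 10), (-8, 9).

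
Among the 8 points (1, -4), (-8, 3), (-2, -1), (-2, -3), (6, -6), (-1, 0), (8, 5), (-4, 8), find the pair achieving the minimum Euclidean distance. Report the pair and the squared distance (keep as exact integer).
Pair = ((-2, -1), (-1, 0)); squared distance = 2

Compute all C(8, 2) = 28 pairwise squared distances (x_i − x_j)² + (y_i − y_j)². The minimum is 2, attained by the pair ((-2, -1), (-1, 0)).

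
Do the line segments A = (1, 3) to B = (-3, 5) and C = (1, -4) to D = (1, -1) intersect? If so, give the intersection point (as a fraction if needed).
No (intersection of containing lines falls outside at least one segment)

Parametrize and solve: t = 0, s = 7/3. At least one of these is outside [0, 1], so the segments do not intersect.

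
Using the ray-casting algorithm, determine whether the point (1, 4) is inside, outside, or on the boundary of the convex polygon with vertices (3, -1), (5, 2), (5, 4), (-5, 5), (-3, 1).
The point (1, 4) lies strictly inside the polygon

Cast a horizontal ray to the right from the query point and count how many polygon edges it crosses (each edge strictly once or zero times, handled with the usual half-open convention). 
Parity of crossings → odd ⇒ inside.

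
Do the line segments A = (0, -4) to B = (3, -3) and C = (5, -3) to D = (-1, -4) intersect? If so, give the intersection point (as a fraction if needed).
Yes; intersection at (1, -11/3) (t = 1/3 on AB, s = 2/3 on CD)

Parametrize AB as A + t(B − A) = (0 + 3 t, -4 + 1 t) and CD as C + s(D − C) = (5 + -6 s, -3 + -1 s). Solve the linear system for (t, s). Determinant = -3 ≠ 0, so a unique intersection of the containing lines exists. Solution: t = 1/3, s = 2/3 — both in [0, 1], so the segments cross. Intersection point: (1, -11/3).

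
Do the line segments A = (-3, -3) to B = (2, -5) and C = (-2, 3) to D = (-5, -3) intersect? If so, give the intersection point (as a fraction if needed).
No (intersection of containing lines falls outside at least one segment)

Parametrize and solve: t = -1/3, s = 8/9. At least one of these is outside [0, 1], so the segments do not intersect.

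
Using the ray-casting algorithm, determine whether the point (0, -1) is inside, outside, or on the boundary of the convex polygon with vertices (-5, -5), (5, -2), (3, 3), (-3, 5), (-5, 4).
The point (0, -1) lies strictly inside the polygon

Cast a horizontal ray to the right from the query point and count how many polygon edges it crosses (each edge strictly once or zero times, handled with the usual half-open convention). 
Parity of crossings → odd ⇒ inside.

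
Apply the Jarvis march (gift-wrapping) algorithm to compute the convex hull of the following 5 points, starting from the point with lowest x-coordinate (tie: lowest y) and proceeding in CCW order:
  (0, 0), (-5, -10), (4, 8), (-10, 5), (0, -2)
Hull (CCW) = [(-10, 5), (-5, -10), (0, -2), (4, 8)]

Jarvis march: at each step, from the current hull vertex p, select the next vertex q as the point such that every other point lies strictly to the left of (or on) the directed line p → q. (Equivalently: for every other point r, the cross product (q − p) × (r − p) ≥ 0.)
Starting point (lowest x, tie lowest y): (-10, 5). Wrap until returning to start. Resulting hull: (-10, 5), (-5, -10), (0, -2), (4, 8).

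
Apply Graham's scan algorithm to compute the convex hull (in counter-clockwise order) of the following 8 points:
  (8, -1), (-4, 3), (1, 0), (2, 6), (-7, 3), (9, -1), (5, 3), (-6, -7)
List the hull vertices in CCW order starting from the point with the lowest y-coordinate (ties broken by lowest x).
Hull (CCW) = [(-6, -7), (9, -1), (2, 6), (-7, 3)]

Graham scan procedure:
  1. Find the pivot p₀ = point with lowest y (tie → lowest x): (-6, -7).
  2. Sort the remaining points by polar angle around p₀.
  3. Walk through sorted points, maintaining a stack; pop the top while the last three entries make a non-left turn (cross product ≤ 0).
  4. Final stack is the convex hull in CCW order: (-6, -7), (9, -1), (2, 6), (-7, 3).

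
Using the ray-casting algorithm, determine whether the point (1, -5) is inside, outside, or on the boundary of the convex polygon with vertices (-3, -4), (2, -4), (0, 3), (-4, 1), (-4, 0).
The point (1, -5) lies strictly outside the polygon

Cast a horizontal ray to the right from the query point and count how many polygon edges it crosses (each edge strictly once or zero times, handled with the usual half-open convention). 
Parity of crossings → even ⇒ outside.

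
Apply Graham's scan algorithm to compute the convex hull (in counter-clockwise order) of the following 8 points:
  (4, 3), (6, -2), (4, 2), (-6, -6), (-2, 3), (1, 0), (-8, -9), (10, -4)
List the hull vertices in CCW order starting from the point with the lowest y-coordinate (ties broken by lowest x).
Hull (CCW) = [(-8, -9), (10, -4), (4, 3), (-2, 3)]

Graham scan procedure:
  1. Find the pivot p₀ = point with lowest y (tie → lowest x): (-8, -9).
  2. Sort the remaining points by polar angle around p₀.
  3. Walk through sorted points, maintaining a stack; pop the top while the last three entries make a non-left turn (cross product ≤ 0).
  4. Final stack is the convex hull in CCW order: (-8, -9), (10, -4), (4, 3), (-2, 3).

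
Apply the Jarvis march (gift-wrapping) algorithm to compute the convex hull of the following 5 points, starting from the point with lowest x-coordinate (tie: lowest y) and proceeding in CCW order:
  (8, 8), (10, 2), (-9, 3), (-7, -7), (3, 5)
Hull (CCW) = [(-9, 3), (-7, -7), (10, 2), (8, 8)]

Jarvis march: at each step, from the current hull vertex p, select the next vertex q as the point such that every other point lies strictly to the left of (or on) the directed line p → q. (Equivalently: for every other point r, the cross product (q − p) × (r − p) ≥ 0.)
Starting point (lowest x, tie lowest y): (-9, 3). Wrap until returning to start. Resulting hull: (-9, 3), (-7, -7), (10, 2), (8, 8).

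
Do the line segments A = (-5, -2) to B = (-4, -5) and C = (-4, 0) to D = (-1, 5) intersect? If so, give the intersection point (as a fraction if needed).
No (intersection of containing lines falls outside at least one segment)

Parametrize and solve: t = -1/14, s = -5/14. At least one of these is outside [0, 1], so the segments do not intersect.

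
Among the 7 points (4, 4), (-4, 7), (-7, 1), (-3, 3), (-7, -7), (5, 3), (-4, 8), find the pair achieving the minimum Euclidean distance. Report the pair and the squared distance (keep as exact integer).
Pair = ((-4, 7), (-4, 8)); squared distance = 1

Compute all C(7, 2) = 21 pairwise squared distances (x_i − x_j)² + (y_i − y_j)². The minimum is 1, attained by the pair ((-4, 7), (-4, 8)).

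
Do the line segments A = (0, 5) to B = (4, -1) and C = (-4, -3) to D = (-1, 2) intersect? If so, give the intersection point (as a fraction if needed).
No (intersection of containing lines falls outside at least one segment)

Parametrize and solve: t = 2/19, s = 28/19. At least one of these is outside [0, 1], so the segments do not intersect.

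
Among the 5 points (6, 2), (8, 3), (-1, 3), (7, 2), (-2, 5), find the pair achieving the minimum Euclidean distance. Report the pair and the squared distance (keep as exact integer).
Pair = ((6, 2), (7, 2)); squared distance = 1

Compute all C(5, 2) = 10 pairwise squared distances (x_i − x_j)² + (y_i − y_j)². The minimum is 1, attained by the pair ((6, 2), (7, 2)).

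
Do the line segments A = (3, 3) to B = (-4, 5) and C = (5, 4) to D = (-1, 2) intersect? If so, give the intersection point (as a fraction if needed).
Yes; intersection at (32/13, 41/13) (t = 1/13 on AB, s = 11/26 on CD)

Parametrize AB as A + t(B − A) = (3 + -7 t, 3 + 2 t) and CD as C + s(D − C) = (5 + -6 s, 4 + -2 s). Solve the linear system for (t, s). Determinant = -26 ≠ 0, so a unique intersection of the containing lines exists. Solution: t = 1/13, s = 11/26 — both in [0, 1], so the segments cross. Intersection point: (32/13, 41/13).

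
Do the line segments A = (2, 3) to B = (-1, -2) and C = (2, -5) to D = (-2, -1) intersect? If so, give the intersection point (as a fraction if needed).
Yes; intersection at (-1, -2) (t = 1 on AB, s = 3/4 on CD)

Parametrize AB as A + t(B − A) = (2 + -3 t, 3 + -5 t) and CD as C + s(D − C) = (2 + -4 s, -5 + 4 s). Solve the linear system for (t, s). Determinant = 32 ≠ 0, so a unique intersection of the containing lines exists. Solution: t = 1, s = 3/4 — both in [0, 1], so the segments cross. Intersection point: (-1, -2).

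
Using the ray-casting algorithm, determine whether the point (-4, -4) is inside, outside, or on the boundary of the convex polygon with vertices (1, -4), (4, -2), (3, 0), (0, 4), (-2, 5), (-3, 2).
The point (-4, -4) lies strictly outside the polygon

Cast a horizontal ray to the right from the query point and count how many polygon edges it crosses (each edge strictly once or zero times, handled with the usual half-open convention). 
Parity of crossings → even ⇒ outside.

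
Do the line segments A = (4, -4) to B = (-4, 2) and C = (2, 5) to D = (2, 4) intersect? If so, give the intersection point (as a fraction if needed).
No (intersection of containing lines falls outside at least one segment)

Parametrize and solve: t = 1/4, s = 15/2. At least one of these is outside [0, 1], so the segments do not intersect.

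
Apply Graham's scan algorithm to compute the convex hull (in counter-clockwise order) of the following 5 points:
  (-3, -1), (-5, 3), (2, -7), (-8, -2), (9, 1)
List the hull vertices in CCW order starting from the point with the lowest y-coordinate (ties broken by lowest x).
Hull (CCW) = [(2, -7), (9, 1), (-5, 3), (-8, -2)]

Graham scan procedure:
  1. Find the pivot p₀ = point with lowest y (tie → lowest x): (2, -7).
  2. Sort the remaining points by polar angle around p₀.
  3. Walk through sorted points, maintaining a stack; pop the top while the last three entries make a non-left turn (cross product ≤ 0).
  4. Final stack is the convex hull in CCW order: (2, -7), (9, 1), (-5, 3), (-8, -2).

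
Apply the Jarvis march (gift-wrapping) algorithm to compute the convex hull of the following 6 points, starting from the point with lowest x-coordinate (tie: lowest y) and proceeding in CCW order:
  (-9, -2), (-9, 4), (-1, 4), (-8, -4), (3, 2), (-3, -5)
Hull (CCW) = [(-9, -2), (-8, -4), (-3, -5), (3, 2), (-1, 4), (-9, 4)]

Jarvis march: at each step, from the current hull vertex p, select the next vertex q as the point such that every other point lies strictly to the left of (or on) the directed line p → q. (Equivalently: for every other point r, the cross product (q − p) × (r − p) ≥ 0.)
Starting point (lowest x, tie lowest y): (-9, -2). Wrap until returning to start. Resulting hull: (-9, -2), (-8, -4), (-3, -5), (3, 2), (-1, 4), (-9, 4).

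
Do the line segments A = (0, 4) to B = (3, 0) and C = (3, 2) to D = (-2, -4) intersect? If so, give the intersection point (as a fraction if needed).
Yes; intersection at (42/19, 20/19) (t = 14/19 on AB, s = 3/19 on CD)

Parametrize AB as A + t(B − A) = (0 + 3 t, 4 + -4 t) and CD as C + s(D − C) = (3 + -5 s, 2 + -6 s). Solve the linear system for (t, s). Determinant = 38 ≠ 0, so a unique intersection of the containing lines exists. Solution: t = 14/19, s = 3/19 — both in [0, 1], so the segments cross. Intersection point: (42/19, 20/19).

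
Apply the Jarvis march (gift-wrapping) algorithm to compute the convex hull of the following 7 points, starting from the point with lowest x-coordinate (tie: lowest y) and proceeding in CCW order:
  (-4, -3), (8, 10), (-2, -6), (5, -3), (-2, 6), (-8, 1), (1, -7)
Hull (CCW) = [(-8, 1), (-2, -6), (1, -7), (5, -3), (8, 10), (-2, 6)]

Jarvis march: at each step, from the current hull vertex p, select the next vertex q as the point such that every other point lies strictly to the left of (or on) the directed line p → q. (Equivalently: for every other point r, the cross product (q − p) × (r − p) ≥ 0.)
Starting point (lowest x, tie lowest y): (-8, 1). Wrap until returning to start. Resulting hull: (-8, 1), (-2, -6), (1, -7), (5, -3), (8, 10), (-2, 6).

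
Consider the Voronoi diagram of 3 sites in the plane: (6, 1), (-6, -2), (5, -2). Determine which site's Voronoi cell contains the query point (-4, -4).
Nearest site = (-6, -2)

The Voronoi cell of site s contains exactly those query points closer to s than to any other site. Compute squared distances from q = (-4, -4) to each site:
  (-6 − -4)² + (-2 − -4)² = 8
  (5 − -4)² + (-2 − -4)² = 85
  (6 − -4)² + (1 − -4)² = 125
Minimum is attained by (-6, -2), so q lies in its Voronoi cell.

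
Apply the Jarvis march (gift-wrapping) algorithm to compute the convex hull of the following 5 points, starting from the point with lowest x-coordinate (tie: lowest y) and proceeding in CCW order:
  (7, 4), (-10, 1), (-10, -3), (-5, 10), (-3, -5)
Hull (CCW) = [(-10, -3), (-3, -5), (7, 4), (-5, 10), (-10, 1)]

Jarvis march: at each step, from the current hull vertex p, select the next vertex q as the point such that every other point lies strictly to the left of (or on) the directed line p → q. (Equivalently: for every other point r, the cross product (q − p) × (r − p) ≥ 0.)
Starting point (lowest x, tie lowest y): (-10, -3). Wrap until returning to start. Resulting hull: (-10, -3), (-3, -5), (7, 4), (-5, 10), (-10, 1).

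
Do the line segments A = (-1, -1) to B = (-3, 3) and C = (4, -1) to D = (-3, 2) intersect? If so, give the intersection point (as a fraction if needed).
Yes; intersection at (-26/11, 19/11) (t = 15/22 on AB, s = 10/11 on CD)

Parametrize AB as A + t(B − A) = (-1 + -2 t, -1 + 4 t) and CD as C + s(D − C) = (4 + -7 s, -1 + 3 s). Solve the linear system for (t, s). Determinant = -22 ≠ 0, so a unique intersection of the containing lines exists. Solution: t = 15/22, s = 10/11 — both in [0, 1], so the segments cross. Intersection point: (-26/11, 19/11).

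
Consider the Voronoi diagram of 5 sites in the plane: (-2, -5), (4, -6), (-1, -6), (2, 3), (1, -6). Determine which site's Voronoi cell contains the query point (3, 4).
Nearest site = (2, 3)

The Voronoi cell of site s contains exactly those query points closer to s than to any other site. Compute squared distances from q = (3, 4) to each site:
  (2 − 3)² + (3 − 4)² = 2
  (4 − 3)² + (-6 − 4)² = 101
  (1 − 3)² + (-6 − 4)² = 104
  (-2 − 3)² + (-5 − 4)² = 106
  (-1 − 3)² + (-6 − 4)² = 116
Minimum is attained by (2, 3), so q lies in its Voronoi cell.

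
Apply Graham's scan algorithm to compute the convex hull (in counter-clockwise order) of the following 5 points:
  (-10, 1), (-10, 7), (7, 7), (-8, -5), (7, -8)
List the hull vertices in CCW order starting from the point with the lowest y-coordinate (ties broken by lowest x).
Hull (CCW) = [(7, -8), (7, 7), (-10, 7), (-10, 1), (-8, -5)]

Graham scan procedure:
  1. Find the pivot p₀ = point with lowest y (tie → lowest x): (7, -8).
  2. Sort the remaining points by polar angle around p₀.
  3. Walk through sorted points, maintaining a stack; pop the top while the last three entries make a non-left turn (cross product ≤ 0).
  4. Final stack is the convex hull in CCW order: (7, -8), (7, 7), (-10, 7), (-10, 1), (-8, -5).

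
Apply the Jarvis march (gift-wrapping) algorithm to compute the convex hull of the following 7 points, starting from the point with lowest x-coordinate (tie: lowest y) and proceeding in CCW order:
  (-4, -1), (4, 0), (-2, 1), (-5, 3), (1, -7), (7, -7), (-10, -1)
Hull (CCW) = [(-10, -1), (1, -7), (7, -7), (4, 0), (-5, 3)]

Jarvis march: at each step, from the current hull vertex p, select the next vertex q as the point such that every other point lies strictly to the left of (or on) the directed line p → q. (Equivalently: for every other point r, the cross product (q − p) × (r − p) ≥ 0.)
Starting point (lowest x, tie lowest y): (-10, -1). Wrap until returning to start. Resulting hull: (-10, -1), (1, -7), (7, -7), (4, 0), (-5, 3).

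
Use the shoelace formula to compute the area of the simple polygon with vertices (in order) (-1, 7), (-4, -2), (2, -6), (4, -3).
Area = 101/2

Shoelace formula: Area = (1/2) |Σ_i (x_i · y_{i+1} − x_{i+1} · y_i)| (indices mod n). Compute each cross term:
  (-1)(-2) − (-4)(7) = 30
  (-4)(-6) − (2)(-2) = 28
  (2)(-3) − (4)(-6) = 18
  (4)(7) − (-1)(-3) = 25
Sum = 101, so (signed) Area = 101/2 = 101/2, |Area| = 101/2.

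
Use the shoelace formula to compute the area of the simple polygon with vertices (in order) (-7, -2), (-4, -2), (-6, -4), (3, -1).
Area = 15/2

Shoelace formula: Area = (1/2) |Σ_i (x_i · y_{i+1} − x_{i+1} · y_i)| (indices mod n). Compute each cross term:
  (-7)(-2) − (-4)(-2) = 6
  (-4)(-4) − (-6)(-2) = 4
  (-6)(-1) − (3)(-4) = 18
  (3)(-2) − (-7)(-1) = -13
Sum = 15, so (signed) Area = 15/2 = 15/2, |Area| = 15/2.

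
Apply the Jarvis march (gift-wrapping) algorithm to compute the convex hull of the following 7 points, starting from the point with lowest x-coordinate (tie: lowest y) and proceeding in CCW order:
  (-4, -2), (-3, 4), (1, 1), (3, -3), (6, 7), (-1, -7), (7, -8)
Hull (CCW) = [(-4, -2), (-1, -7), (7, -8), (6, 7), (-3, 4)]

Jarvis march: at each step, from the current hull vertex p, select the next vertex q as the point such that every other point lies strictly to the left of (or on) the directed line p → q. (Equivalently: for every other point r, the cross product (q − p) × (r − p) ≥ 0.)
Starting point (lowest x, tie lowest y): (-4, -2). Wrap until returning to start. Resulting hull: (-4, -2), (-1, -7), (7, -8), (6, 7), (-3, 4).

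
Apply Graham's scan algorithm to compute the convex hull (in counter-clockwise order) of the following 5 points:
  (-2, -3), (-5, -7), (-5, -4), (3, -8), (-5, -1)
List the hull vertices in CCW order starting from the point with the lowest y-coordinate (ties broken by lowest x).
Hull (CCW) = [(3, -8), (-2, -3), (-5, -1), (-5, -7)]

Graham scan procedure:
  1. Find the pivot p₀ = point with lowest y (tie → lowest x): (3, -8).
  2. Sort the remaining points by polar angle around p₀.
  3. Walk through sorted points, maintaining a stack; pop the top while the last three entries make a non-left turn (cross product ≤ 0).
  4. Final stack is the convex hull in CCW order: (3, -8), (-2, -3), (-5, -1), (-5, -7).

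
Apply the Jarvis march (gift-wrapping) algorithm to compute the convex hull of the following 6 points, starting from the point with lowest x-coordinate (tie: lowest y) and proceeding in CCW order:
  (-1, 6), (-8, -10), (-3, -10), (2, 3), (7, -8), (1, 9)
Hull (CCW) = [(-8, -10), (-3, -10), (7, -8), (1, 9), (-1, 6)]

Jarvis march: at each step, from the current hull vertex p, select the next vertex q as the point such that every other point lies strictly to the left of (or on) the directed line p → q. (Equivalently: for every other point r, the cross product (q − p) × (r − p) ≥ 0.)
Starting point (lowest x, tie lowest y): (-8, -10). Wrap until returning to start. Resulting hull: (-8, -10), (-3, -10), (7, -8), (1, 9), (-1, 6).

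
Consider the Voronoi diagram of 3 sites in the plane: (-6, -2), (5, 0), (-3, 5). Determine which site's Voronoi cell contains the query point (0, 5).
Nearest site = (-3, 5)

The Voronoi cell of site s contains exactly those query points closer to s than to any other site. Compute squared distances from q = (0, 5) to each site:
  (-3 − 0)² + (5 − 5)² = 9
  (5 − 0)² + (0 − 5)² = 50
  (-6 − 0)² + (-2 − 5)² = 85
Minimum is attained by (-3, 5), so q lies in its Voronoi cell.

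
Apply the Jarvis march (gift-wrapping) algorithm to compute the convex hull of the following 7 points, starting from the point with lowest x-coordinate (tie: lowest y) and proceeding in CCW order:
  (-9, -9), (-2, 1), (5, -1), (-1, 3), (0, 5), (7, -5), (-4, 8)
Hull (CCW) = [(-9, -9), (7, -5), (5, -1), (0, 5), (-4, 8)]

Jarvis march: at each step, from the current hull vertex p, select the next vertex q as the point such that every other point lies strictly to the left of (or on) the directed line p → q. (Equivalently: for every other point r, the cross product (q − p) × (r − p) ≥ 0.)
Starting point (lowest x, tie lowest y): (-9, -9). Wrap until returning to start. Resulting hull: (-9, -9), (7, -5), (5, -1), (0, 5), (-4, 8).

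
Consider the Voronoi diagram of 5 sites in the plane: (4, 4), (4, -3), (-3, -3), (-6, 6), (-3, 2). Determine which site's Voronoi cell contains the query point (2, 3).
Nearest site = (4, 4)

The Voronoi cell of site s contains exactly those query points closer to s than to any other site. Compute squared distances from q = (2, 3) to each site:
  (4 − 2)² + (4 − 3)² = 5
  (-3 − 2)² + (2 − 3)² = 26
  (4 − 2)² + (-3 − 3)² = 40
  (-3 − 2)² + (-3 − 3)² = 61
  (-6 − 2)² + (6 − 3)² = 73
Minimum is attained by (4, 4), so q lies in its Voronoi cell.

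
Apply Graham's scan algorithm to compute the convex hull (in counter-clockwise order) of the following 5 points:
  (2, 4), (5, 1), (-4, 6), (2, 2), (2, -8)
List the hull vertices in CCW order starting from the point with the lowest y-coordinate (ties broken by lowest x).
Hull (CCW) = [(2, -8), (5, 1), (2, 4), (-4, 6)]

Graham scan procedure:
  1. Find the pivot p₀ = point with lowest y (tie → lowest x): (2, -8).
  2. Sort the remaining points by polar angle around p₀.
  3. Walk through sorted points, maintaining a stack; pop the top while the last three entries make a non-left turn (cross product ≤ 0).
  4. Final stack is the convex hull in CCW order: (2, -8), (5, 1), (2, 4), (-4, 6).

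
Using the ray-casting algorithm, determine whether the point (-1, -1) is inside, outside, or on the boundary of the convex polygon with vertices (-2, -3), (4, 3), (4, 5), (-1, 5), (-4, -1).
The point (-1, -1) lies strictly inside the polygon

Cast a horizontal ray to the right from the query point and count how many polygon edges it crosses (each edge strictly once or zero times, handled with the usual half-open convention). 
Parity of crossings → odd ⇒ inside.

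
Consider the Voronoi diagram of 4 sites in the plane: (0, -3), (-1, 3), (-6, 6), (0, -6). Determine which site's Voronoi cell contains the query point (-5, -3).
Nearest site = (0, -3)

The Voronoi cell of site s contains exactly those query points closer to s than to any other site. Compute squared distances from q = (-5, -3) to each site:
  (0 − -5)² + (-3 − -3)² = 25
  (0 − -5)² + (-6 − -3)² = 34
  (-1 − -5)² + (3 − -3)² = 52
  (-6 − -5)² + (6 − -3)² = 82
Minimum is attained by (0, -3), so q lies in its Voronoi cell.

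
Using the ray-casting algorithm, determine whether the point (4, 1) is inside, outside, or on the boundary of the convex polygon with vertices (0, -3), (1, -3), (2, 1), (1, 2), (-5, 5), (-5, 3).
The point (4, 1) lies strictly outside the polygon

Cast a horizontal ray to the right from the query point and count how many polygon edges it crosses (each edge strictly once or zero times, handled with the usual half-open convention). 
Parity of crossings → even ⇒ outside.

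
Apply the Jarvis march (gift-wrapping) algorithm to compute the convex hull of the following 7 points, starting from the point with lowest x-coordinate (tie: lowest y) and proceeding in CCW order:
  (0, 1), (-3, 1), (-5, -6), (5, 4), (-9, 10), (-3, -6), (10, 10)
Hull (CCW) = [(-9, 10), (-5, -6), (-3, -6), (10, 10)]

Jarvis march: at each step, from the current hull vertex p, select the next vertex q as the point such that every other point lies strictly to the left of (or on) the directed line p → q. (Equivalently: for every other point r, the cross product (q − p) × (r − p) ≥ 0.)
Starting point (lowest x, tie lowest y): (-9, 10). Wrap until returning to start. Resulting hull: (-9, 10), (-5, -6), (-3, -6), (10, 10).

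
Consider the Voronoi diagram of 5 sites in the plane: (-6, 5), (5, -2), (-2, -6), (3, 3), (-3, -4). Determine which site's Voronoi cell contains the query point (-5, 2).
Nearest site = (-6, 5)

The Voronoi cell of site s contains exactly those query points closer to s than to any other site. Compute squared distances from q = (-5, 2) to each site:
  (-6 − -5)² + (5 − 2)² = 10
  (-3 − -5)² + (-4 − 2)² = 40
  (3 − -5)² + (3 − 2)² = 65
  (-2 − -5)² + (-6 − 2)² = 73
  (5 − -5)² + (-2 − 2)² = 116
Minimum is attained by (-6, 5), so q lies in its Voronoi cell.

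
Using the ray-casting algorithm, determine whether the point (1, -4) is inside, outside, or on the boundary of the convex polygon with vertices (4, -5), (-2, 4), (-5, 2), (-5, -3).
The point (1, -4) lies strictly inside the polygon

Cast a horizontal ray to the right from the query point and count how many polygon edges it crosses (each edge strictly once or zero times, handled with the usual half-open convention). 
Parity of crossings → odd ⇒ inside.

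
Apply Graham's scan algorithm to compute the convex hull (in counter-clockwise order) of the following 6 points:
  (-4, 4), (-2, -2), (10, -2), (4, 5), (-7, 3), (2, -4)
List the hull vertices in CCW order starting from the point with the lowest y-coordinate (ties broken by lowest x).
Hull (CCW) = [(2, -4), (10, -2), (4, 5), (-4, 4), (-7, 3), (-2, -2)]

Graham scan procedure:
  1. Find the pivot p₀ = point with lowest y (tie → lowest x): (2, -4).
  2. Sort the remaining points by polar angle around p₀.
  3. Walk through sorted points, maintaining a stack; pop the top while the last three entries make a non-left turn (cross product ≤ 0).
  4. Final stack is the convex hull in CCW order: (2, -4), (10, -2), (4, 5), (-4, 4), (-7, 3), (-2, -2).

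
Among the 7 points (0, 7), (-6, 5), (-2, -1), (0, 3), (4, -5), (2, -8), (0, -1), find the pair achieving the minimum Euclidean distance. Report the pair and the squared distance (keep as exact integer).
Pair = ((-2, -1), (0, -1)); squared distance = 4

Compute all C(7, 2) = 21 pairwise squared distances (x_i − x_j)² + (y_i − y_j)². The minimum is 4, attained by the pair ((-2, -1), (0, -1)).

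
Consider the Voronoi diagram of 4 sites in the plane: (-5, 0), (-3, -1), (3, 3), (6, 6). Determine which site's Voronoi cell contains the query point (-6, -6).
Nearest site = (-3, -1)

The Voronoi cell of site s contains exactly those query points closer to s than to any other site. Compute squared distances from q = (-6, -6) to each site:
  (-3 − -6)² + (-1 − -6)² = 34
  (-5 − -6)² + (0 − -6)² = 37
  (3 − -6)² + (3 − -6)² = 162
  (6 − -6)² + (6 − -6)² = 288
Minimum is attained by (-3, -1), so q lies in its Voronoi cell.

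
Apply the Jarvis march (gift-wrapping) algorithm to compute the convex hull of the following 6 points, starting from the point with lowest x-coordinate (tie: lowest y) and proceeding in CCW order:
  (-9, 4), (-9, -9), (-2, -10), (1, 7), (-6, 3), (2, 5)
Hull (CCW) = [(-9, -9), (-2, -10), (2, 5), (1, 7), (-9, 4)]

Jarvis march: at each step, from the current hull vertex p, select the next vertex q as the point such that every other point lies strictly to the left of (or on) the directed line p → q. (Equivalently: for every other point r, the cross product (q − p) × (r − p) ≥ 0.)
Starting point (lowest x, tie lowest y): (-9, -9). Wrap until returning to start. Resulting hull: (-9, -9), (-2, -10), (2, 5), (1, 7), (-9, 4).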